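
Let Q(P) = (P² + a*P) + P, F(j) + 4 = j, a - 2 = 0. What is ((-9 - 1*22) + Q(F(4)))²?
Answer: 961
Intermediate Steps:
a = 2 (a = 2 + 0 = 2)
F(j) = -4 + j
Q(P) = P² + 3*P (Q(P) = (P² + 2*P) + P = P² + 3*P)
((-9 - 1*22) + Q(F(4)))² = ((-9 - 1*22) + (-4 + 4)*(3 + (-4 + 4)))² = ((-9 - 22) + 0*(3 + 0))² = (-31 + 0*3)² = (-31 + 0)² = (-31)² = 961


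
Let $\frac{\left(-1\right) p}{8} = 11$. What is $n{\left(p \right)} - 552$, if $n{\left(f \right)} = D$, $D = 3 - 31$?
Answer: $-580$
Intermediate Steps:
$p = -88$ ($p = \left(-8\right) 11 = -88$)
$D = -28$ ($D = 3 - 31 = -28$)
$n{\left(f \right)} = -28$
$n{\left(p \right)} - 552 = -28 - 552 = -580$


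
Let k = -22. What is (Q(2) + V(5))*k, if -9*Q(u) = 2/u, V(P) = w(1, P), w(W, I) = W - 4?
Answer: 616/9 ≈ 68.444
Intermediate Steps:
w(W, I) = -4 + W
V(P) = -3 (V(P) = -4 + 1 = -3)
Q(u) = -2/(9*u)
(Q(2) + V(5))*k = (-2/9/2 - 3)*(-22) = (-2/9*1/2 - 3)*(-22) = (-1/9 - 3)*(-22) = -28/9*(-22) = 616/9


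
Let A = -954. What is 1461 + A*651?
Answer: -619593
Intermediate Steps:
1461 + A*651 = 1461 - 954*651 = 1461 - 621054 = -619593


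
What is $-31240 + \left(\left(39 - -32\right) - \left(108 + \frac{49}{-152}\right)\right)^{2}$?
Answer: $- \frac{690688335}{23104} \approx -29895.0$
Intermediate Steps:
$-31240 + \left(\left(39 - -32\right) - \left(108 + \frac{49}{-152}\right)\right)^{2} = -31240 + \left(\left(39 + 32\right) - \left(108 + 49 \left(- \frac{1}{152}\right)\right)\right)^{2} = -31240 + \left(71 - \frac{16367}{152}\right)^{2} = -31240 + \left(- \frac{5575}{152}\right)^{2} = -31240 + \frac{31080625}{23104} = - \frac{690688335}{23104}$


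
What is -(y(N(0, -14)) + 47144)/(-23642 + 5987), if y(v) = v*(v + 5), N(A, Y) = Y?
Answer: 9454/3531 ≈ 2.6774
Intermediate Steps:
y(v) = v*(5 + v)
-(y(N(0, -14)) + 47144)/(-23642 + 5987) = -(-14*(5 - 14) + 47144)/(-23642 + 5987) = -(-14*(-9) + 47144)/(-17655) = -(126 + 47144)*(-1)/17655 = -47270*(-1)/17655 = -1*(-9454/3531) = 9454/3531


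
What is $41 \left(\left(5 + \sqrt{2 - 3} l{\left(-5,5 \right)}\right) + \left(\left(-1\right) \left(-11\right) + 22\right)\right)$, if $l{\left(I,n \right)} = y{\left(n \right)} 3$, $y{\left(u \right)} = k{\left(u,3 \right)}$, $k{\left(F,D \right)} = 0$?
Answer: $1558$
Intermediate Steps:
$y{\left(u \right)} = 0$
$l{\left(I,n \right)} = 0$ ($l{\left(I,n \right)} = 0 \cdot 3 = 0$)
$41 \left(\left(5 + \sqrt{2 - 3} l{\left(-5,5 \right)}\right) + \left(\left(-1\right) \left(-11\right) + 22\right)\right) = 41 \left(\left(5 + \sqrt{2 - 3} \cdot 0\right) + \left(\left(-1\right) \left(-11\right) + 22\right)\right) = 41 \left(\left(5 + \sqrt{-1} \cdot 0\right) + \left(11 + 22\right)\right) = 41 \left(\left(5 + i 0\right) + 33\right) = 41 \left(\left(5 + 0\right) + 33\right) = 41 \left(5 + 33\right) = 41 \cdot 38 = 1558$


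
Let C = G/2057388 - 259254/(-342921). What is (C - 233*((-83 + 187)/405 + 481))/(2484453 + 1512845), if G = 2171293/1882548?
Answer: -82739653960701757703167/2949513331558953036025440 ≈ -0.028052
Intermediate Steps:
G = 2171293/1882548 (G = 2171293*(1/1882548) = 2171293/1882548 ≈ 1.1534)
C = 334708540387465783/442726061188175568 (C = (2171293/1882548)/2057388 - 259254/(-342921) = (2171293/1882548)*(1/2057388) - 259254*(-1/342921) = 2171293/3873131664624 + 86418/114307 = 334708540387465783/442726061188175568 ≈ 0.75602)
(C - 233*((-83 + 187)/405 + 481))/(2484453 + 1512845) = (334708540387465783/442726061188175568 - 233*((-83 + 187)/405 + 481))/(2484453 + 1512845) = (334708540387465783/442726061188175568 - 233*(104*(1/405) + 481))/3997298 = (334708540387465783/442726061188175568 - 233*(104/405 + 481))*(1/3997298) = (334708540387465783/442726061188175568 - 233*194909/405)*(1/3997298) = (334708540387465783/442726061188175568 - 45413797/405)*(1/3997298) = -82739653960701757703167/737876768646959280*1/3997298 = -82739653960701757703167/2949513331558953036025440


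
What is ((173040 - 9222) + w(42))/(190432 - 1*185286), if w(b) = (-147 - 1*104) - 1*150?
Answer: 163417/5146 ≈ 31.756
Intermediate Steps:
w(b) = -401 (w(b) = (-147 - 104) - 150 = -251 - 150 = -401)
((173040 - 9222) + w(42))/(190432 - 1*185286) = ((173040 - 9222) - 401)/(190432 - 1*185286) = (163818 - 401)/(190432 - 185286) = 163417/5146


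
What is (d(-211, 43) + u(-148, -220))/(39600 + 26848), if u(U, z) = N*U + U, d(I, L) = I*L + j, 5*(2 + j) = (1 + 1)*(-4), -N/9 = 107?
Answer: 666497/332240 ≈ 2.0061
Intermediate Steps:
N = -963 (N = -9*107 = -963)
j = -18/5 (j = -2 + ((1 + 1)*(-4))/5 = -2 + (2*(-4))/5 = -2 + (⅕)*(-8) = -2 - 8/5 = -18/5 ≈ -3.6000)
d(I, L) = -18/5 + I*L (d(I, L) = I*L - 18/5 = -18/5 + I*L)
u(U, z) = -962*U (u(U, z) = -963*U + U = -962*U)
(d(-211, 43) + u(-148, -220))/(39600 + 26848) = ((-18/5 - 211*43) - 962*(-148))/(39600 + 26848) = ((-18/5 - 9073) + 142376)/66448 = (-45383/5 + 142376)*(1/66448) = (666497/5)*(1/66448) = 666497/332240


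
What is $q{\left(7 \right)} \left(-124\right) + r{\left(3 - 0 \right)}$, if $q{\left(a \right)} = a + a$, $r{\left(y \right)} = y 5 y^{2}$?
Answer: $-1601$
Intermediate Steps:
$r{\left(y \right)} = 5 y^{3}$ ($r{\left(y \right)} = 5 y y^{2} = 5 y^{3}$)
$q{\left(a \right)} = 2 a$
$q{\left(7 \right)} \left(-124\right) + r{\left(3 - 0 \right)} = 2 \cdot 7 \left(-124\right) + 5 \left(3 - 0\right)^{3} = 14 \left(-124\right) + 5 \left(3 + 0\right)^{3} = -1736 + 5 \cdot 3^{3} = -1736 + 5 \cdot 27 = -1736 + 135 = -1601$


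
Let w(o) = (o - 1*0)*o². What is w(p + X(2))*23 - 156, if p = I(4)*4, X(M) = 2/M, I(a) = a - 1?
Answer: 50375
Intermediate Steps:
I(a) = -1 + a
p = 12 (p = (-1 + 4)*4 = 3*4 = 12)
w(o) = o³ (w(o) = (o + 0)*o² = o*o² = o³)
w(p + X(2))*23 - 156 = (12 + 2/2)³*23 - 156 = (12 + 2*(½))³*23 - 156 = (12 + 1)³*23 - 156 = 13³*23 - 156 = 2197*23 - 156 = 50531 - 156 = 50375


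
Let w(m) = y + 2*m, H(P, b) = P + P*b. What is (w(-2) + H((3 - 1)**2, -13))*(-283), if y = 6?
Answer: 13018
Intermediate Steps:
w(m) = 6 + 2*m
(w(-2) + H((3 - 1)**2, -13))*(-283) = ((6 + 2*(-2)) + (3 - 1)**2*(1 - 13))*(-283) = ((6 - 4) + 2**2*(-12))*(-283) = (2 + 4*(-12))*(-283) = (2 - 48)*(-283) = -46*(-283) = 13018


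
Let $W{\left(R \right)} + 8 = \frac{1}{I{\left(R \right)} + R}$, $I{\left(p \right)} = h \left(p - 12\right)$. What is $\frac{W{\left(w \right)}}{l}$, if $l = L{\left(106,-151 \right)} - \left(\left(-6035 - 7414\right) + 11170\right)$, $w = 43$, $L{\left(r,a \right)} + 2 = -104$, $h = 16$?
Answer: $- \frac{4311}{1171247} \approx -0.0036807$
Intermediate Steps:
$L{\left(r,a \right)} = -106$ ($L{\left(r,a \right)} = -2 - 104 = -106$)
$I{\left(p \right)} = -192 + 16 p$ ($I{\left(p \right)} = 16 \left(p - 12\right) = 16 \left(-12 + p\right) = -192 + 16 p$)
$W{\left(R \right)} = -8 + \frac{1}{-192 + 17 R}$ ($W{\left(R \right)} = -8 + \frac{1}{\left(-192 + 16 R\right) + R} = -8 + \frac{1}{-192 + 17 R}$)
$l = 2173$ ($l = -106 - \left(\left(-6035 - 7414\right) + 11170\right) = -106 - \left(-13449 + 11170\right) = -106 - -2279 = -106 + 2279 = 2173$)
$\frac{W{\left(w \right)}}{l} = \frac{\frac{1}{-192 + 17 \cdot 43} \left(1537 - 5848\right)}{2173} = \frac{1537 - 5848}{-192 + 731} \cdot \frac{1}{2173} = \frac{1}{539} \left(-4311\right) \frac{1}{2173} = \left(- \frac{4311}{539}\right) \frac{1}{2173} = - \frac{4311}{1171247}$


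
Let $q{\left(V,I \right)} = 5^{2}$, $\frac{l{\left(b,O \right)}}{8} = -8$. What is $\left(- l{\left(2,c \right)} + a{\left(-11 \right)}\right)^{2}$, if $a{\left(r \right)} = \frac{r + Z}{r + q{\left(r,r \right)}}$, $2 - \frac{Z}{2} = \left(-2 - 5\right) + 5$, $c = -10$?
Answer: $\frac{797449}{196} \approx 4068.6$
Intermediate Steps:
$Z = 8$ ($Z = 4 - 2 \left(\left(-2 - 5\right) + 5\right) = 4 - 2 \left(-7 + 5\right) = 4 - -4 = 4 + 4 = 8$)
$l{\left(b,O \right)} = -64$ ($l{\left(b,O \right)} = 8 \left(-8\right) = -64$)
$q{\left(V,I \right)} = 25$
$a{\left(r \right)} = \frac{8 + r}{25 + r}$ ($a{\left(r \right)} = \frac{r + 8}{r + 25} = \frac{8 + r}{25 + r}$)
$\left(- l{\left(2,c \right)} + a{\left(-11 \right)}\right)^{2} = \left(\left(-1\right) \left(-64\right) + \frac{8 - 11}{25 - 11}\right)^{2} = \left(64 + \frac{1}{14} \left(-3\right)\right)^{2} = \left(64 - \frac{3}{14}\right)^{2} = \left(\frac{893}{14}\right)^{2} = \frac{797449}{196}$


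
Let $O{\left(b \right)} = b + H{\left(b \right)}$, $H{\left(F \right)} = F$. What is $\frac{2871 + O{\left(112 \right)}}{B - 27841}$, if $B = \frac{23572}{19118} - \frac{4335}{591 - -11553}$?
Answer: $- \frac{10887318640}{97933538249} \approx -0.11117$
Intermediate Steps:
$O{\left(b \right)} = 2 b$ ($O{\left(b \right)} = b + b = 2 b$)
$B = \frac{3081543}{3517712}$ ($B = 23572 \cdot \frac{1}{19118} - \frac{4335}{591 + 11553} = \frac{11786}{9559} - \frac{4335}{12144} = \frac{11786}{9559} - \frac{1445}{4048} = \frac{3081543}{3517712} \approx 0.87601$)
$\frac{2871 + O{\left(112 \right)}}{B - 27841} = \frac{2871 + 2 \cdot 112}{\frac{3081543}{3517712} - 27841} = \frac{2871 + 224}{- \frac{97933538249}{3517712}} = 3095 \left(- \frac{3517712}{97933538249}\right) = - \frac{10887318640}{97933538249}$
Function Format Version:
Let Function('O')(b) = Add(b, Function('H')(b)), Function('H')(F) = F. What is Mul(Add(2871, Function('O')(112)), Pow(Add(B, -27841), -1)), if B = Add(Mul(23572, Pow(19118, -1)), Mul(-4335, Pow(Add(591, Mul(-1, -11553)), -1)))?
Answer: Rational(-10887318640, 97933538249) ≈ -0.11117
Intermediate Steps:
Function('O')(b) = Mul(2, b) (Function('O')(b) = Add(b, b) = Mul(2, b))
B = Rational(3081543, 3517712) (B = Add(Mul(23572, Rational(1, 19118)), Mul(-4335, Pow(Add(591, 11553), -1))) = Add(Rational(11786, 9559), Mul(-4335, Pow(12144, -1))) = Add(Rational(11786, 9559), Mul(-4335, Rational(1, 12144))) = Add(Rational(11786, 9559), Rational(-1445, 4048)) = Rational(3081543, 3517712) ≈ 0.87601)
Mul(Add(2871, Function('O')(112)), Pow(Add(B, -27841), -1)) = Mul(Add(2871, Mul(2, 112)), Pow(Add(Rational(3081543, 3517712), -27841), -1)) = Mul(Add(2871, 224), Pow(Rational(-97933538249, 3517712), -1)) = Mul(3095, Rational(-3517712, 97933538249)) = Rational(-10887318640, 97933538249)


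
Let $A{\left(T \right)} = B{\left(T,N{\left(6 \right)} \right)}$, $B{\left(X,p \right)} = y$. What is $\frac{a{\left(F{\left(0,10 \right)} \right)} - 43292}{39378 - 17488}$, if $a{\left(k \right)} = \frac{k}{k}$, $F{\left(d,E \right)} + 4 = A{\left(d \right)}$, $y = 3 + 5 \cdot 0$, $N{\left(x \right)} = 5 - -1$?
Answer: $- \frac{43291}{21890} \approx -1.9777$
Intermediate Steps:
$N{\left(x \right)} = 6$ ($N{\left(x \right)} = 5 + 1 = 6$)
$y = 3$ ($y = 3 + 0 = 3$)
$B{\left(X,p \right)} = 3$
$A{\left(T \right)} = 3$
$F{\left(d,E \right)} = -1$ ($F{\left(d,E \right)} = -4 + 3 = -1$)
$a{\left(k \right)} = 1$
$\frac{a{\left(F{\left(0,10 \right)} \right)} - 43292}{39378 - 17488} = \frac{1 - 43292}{39378 - 17488} = - \frac{43291}{21890}$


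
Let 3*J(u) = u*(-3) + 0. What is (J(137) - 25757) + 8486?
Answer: -17408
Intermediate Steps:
J(u) = -u (J(u) = (u*(-3) + 0)/3 = (-3*u + 0)/3 = (-3*u)/3 = -u)
(J(137) - 25757) + 8486 = (-1*137 - 25757) + 8486 = (-137 - 25757) + 8486 = -25894 + 8486 = -17408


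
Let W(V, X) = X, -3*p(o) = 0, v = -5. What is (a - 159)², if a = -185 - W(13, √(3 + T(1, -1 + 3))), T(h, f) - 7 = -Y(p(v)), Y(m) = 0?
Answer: (344 + √10)² ≈ 1.2052e+5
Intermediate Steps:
p(o) = 0 (p(o) = -⅓*0 = 0)
T(h, f) = 7 (T(h, f) = 7 - 1*0 = 7 + 0 = 7)
a = -185 - √10 (a = -185 - √(3 + 7) = -185 - √10 ≈ -188.16)
(a - 159)² = ((-185 - √10) - 159)² = (-344 - √10)²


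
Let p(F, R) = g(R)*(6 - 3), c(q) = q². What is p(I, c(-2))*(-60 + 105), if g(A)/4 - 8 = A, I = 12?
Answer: 6480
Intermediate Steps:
g(A) = 32 + 4*A
p(F, R) = 96 + 12*R (p(F, R) = (32 + 4*R)*(6 - 3) = (32 + 4*R)*3 = 96 + 12*R)
p(I, c(-2))*(-60 + 105) = (96 + 12*(-2)²)*(-60 + 105) = (96 + 12*4)*45 = (96 + 48)*45 = 144*45 = 6480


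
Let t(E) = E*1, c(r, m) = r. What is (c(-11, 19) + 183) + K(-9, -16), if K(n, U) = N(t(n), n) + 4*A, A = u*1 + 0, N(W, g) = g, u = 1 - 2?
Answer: 159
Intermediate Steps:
t(E) = E
u = -1
A = -1 (A = -1*1 + 0 = -1 + 0 = -1)
K(n, U) = -4 + n (K(n, U) = n + 4*(-1) = n - 4 = -4 + n)
(c(-11, 19) + 183) + K(-9, -16) = (-11 + 183) + (-4 - 9) = 172 - 13 = 159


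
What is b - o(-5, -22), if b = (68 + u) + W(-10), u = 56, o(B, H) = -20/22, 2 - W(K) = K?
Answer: 1506/11 ≈ 136.91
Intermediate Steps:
W(K) = 2 - K
o(B, H) = -10/11 (o(B, H) = -20*1/22 = -10/11)
b = 136 (b = (68 + 56) + (2 - 1*(-10)) = 124 + (2 + 10) = 124 + 12 = 136)
b - o(-5, -22) = 136 - 1*(-10/11) = 136 + 10/11 = 1506/11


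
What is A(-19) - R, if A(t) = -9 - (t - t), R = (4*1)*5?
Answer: -29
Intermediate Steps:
R = 20 (R = 4*5 = 20)
A(t) = -9 (A(t) = -9 - 1*0 = -9 + 0 = -9)
A(-19) - R = -9 - 1*20 = -9 - 20 = -29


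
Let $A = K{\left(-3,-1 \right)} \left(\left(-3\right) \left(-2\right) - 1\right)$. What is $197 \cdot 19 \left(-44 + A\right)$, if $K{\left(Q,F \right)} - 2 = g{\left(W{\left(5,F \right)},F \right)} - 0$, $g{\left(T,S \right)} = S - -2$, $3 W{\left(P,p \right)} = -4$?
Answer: $-108547$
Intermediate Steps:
$W{\left(P,p \right)} = - \frac{4}{3}$ ($W{\left(P,p \right)} = \frac{1}{3} \left(-4\right) = - \frac{4}{3}$)
$g{\left(T,S \right)} = 2 + S$ ($g{\left(T,S \right)} = S + 2 = 2 + S$)
$K{\left(Q,F \right)} = 4 + F$ ($K{\left(Q,F \right)} = 2 + \left(\left(2 + F\right) - 0\right) = 2 + \left(\left(2 + F\right) + 0\right) = 2 + \left(2 + F\right) = 4 + F$)
$A = 15$ ($A = \left(4 - 1\right) \left(\left(-3\right) \left(-2\right) - 1\right) = 3 \left(6 - 1\right) = 3 \cdot 5 = 15$)
$197 \cdot 19 \left(-44 + A\right) = 197 \cdot 19 \left(-44 + 15\right) = 3743 \left(-29\right) = -108547$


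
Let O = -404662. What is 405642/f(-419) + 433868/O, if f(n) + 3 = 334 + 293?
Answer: 13656430781/21042424 ≈ 649.00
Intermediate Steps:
f(n) = 624 (f(n) = -3 + (334 + 293) = -3 + 627 = 624)
405642/f(-419) + 433868/O = 405642/624 + 433868/(-404662) = 405642*(1/624) + 433868*(-1/404662) = 67607/104 - 216934/202331 = 13656430781/21042424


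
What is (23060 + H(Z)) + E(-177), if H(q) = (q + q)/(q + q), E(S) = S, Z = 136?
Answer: 22884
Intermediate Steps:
H(q) = 1 (H(q) = (2*q)/((2*q)) = (2*q)*(1/(2*q)) = 1)
(23060 + H(Z)) + E(-177) = (23060 + 1) - 177 = 23061 - 177 = 22884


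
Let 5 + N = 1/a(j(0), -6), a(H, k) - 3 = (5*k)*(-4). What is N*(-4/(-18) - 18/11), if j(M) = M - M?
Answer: 85960/12177 ≈ 7.0592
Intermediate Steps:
j(M) = 0
a(H, k) = 3 - 20*k (a(H, k) = 3 + (5*k)*(-4) = 3 - 20*k)
N = -614/123 (N = -5 + 1/(3 - 20*(-6)) = -5 + 1/(3 + 120) = -5 + 1/123 = -614/123 ≈ -4.9919)
N*(-4/(-18) - 18/11) = -614*(-4/(-18) - 18/11)/123 = -614*(-4*(-1/18) - 18*1/11)/123 = -614*(2/9 - 18/11)/123 = -614/123*(-140/99) = 85960/12177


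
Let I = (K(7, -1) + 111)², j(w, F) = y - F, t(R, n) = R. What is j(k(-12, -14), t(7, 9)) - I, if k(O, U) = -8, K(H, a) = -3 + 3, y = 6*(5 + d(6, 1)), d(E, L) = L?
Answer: -12292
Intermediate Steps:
y = 36 (y = 6*(5 + 1) = 6*6 = 36)
K(H, a) = 0
j(w, F) = 36 - F
I = 12321 (I = (0 + 111)² = 111² = 12321)
j(k(-12, -14), t(7, 9)) - I = (36 - 1*7) - 1*12321 = (36 - 7) - 12321 = 29 - 12321 = -12292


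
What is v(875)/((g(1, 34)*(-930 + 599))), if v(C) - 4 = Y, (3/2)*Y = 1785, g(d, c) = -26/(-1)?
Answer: -597/4303 ≈ -0.13874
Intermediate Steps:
g(d, c) = 26 (g(d, c) = -26*(-1) = 26)
Y = 1190 (Y = (⅔)*1785 = 1190)
v(C) = 1194 (v(C) = 4 + 1190 = 1194)
v(875)/((g(1, 34)*(-930 + 599))) = 1194/((26*(-930 + 599))) = 1194/((26*(-331))) = 1194/(-8606) = 1194*(-1/8606) = -597/4303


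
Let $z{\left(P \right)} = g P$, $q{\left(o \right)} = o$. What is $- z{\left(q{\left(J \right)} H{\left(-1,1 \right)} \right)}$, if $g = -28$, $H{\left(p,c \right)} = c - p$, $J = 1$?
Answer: $56$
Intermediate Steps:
$z{\left(P \right)} = - 28 P$
$- z{\left(q{\left(J \right)} H{\left(-1,1 \right)} \right)} = - \left(-28\right) 1 \left(1 - -1\right) = - \left(-28\right) 1 \left(1 + 1\right) = - \left(-28\right) 1 \cdot 2 = - \left(-28\right) 2 = \left(-1\right) \left(-56\right) = 56$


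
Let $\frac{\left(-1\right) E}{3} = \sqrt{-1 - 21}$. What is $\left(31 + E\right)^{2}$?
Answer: $763 - 186 i \sqrt{22} \approx 763.0 - 872.42 i$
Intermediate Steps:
$E = - 3 i \sqrt{22}$ ($E = - 3 \sqrt{-1 - 21} = - 3 \sqrt{-22} = - 3 i \sqrt{22} \approx - 14.071 i$)
$\left(31 + E\right)^{2} = \left(31 - 3 i \sqrt{22}\right)^{2}$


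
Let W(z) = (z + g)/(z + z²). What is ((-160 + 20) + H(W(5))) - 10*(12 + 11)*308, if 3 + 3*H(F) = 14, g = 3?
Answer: -212929/3 ≈ -70976.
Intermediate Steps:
W(z) = (3 + z)/(z + z²) (W(z) = (z + 3)/(z + z²) = (3 + z)/(z + z²))
H(F) = 11/3 (H(F) = -1 + (⅓)*14 = -1 + 14/3 = 11/3)
((-160 + 20) + H(W(5))) - 10*(12 + 11)*308 = ((-160 + 20) + 11/3) - 10*(12 + 11)*308 = (-140 + 11/3) - 10*23*308 = -409/3 - 230*308 = -409/3 - 70840 = -212929/3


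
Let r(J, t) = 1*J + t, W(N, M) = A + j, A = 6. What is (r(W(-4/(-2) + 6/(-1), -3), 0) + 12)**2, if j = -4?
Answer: 196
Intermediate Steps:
W(N, M) = 2 (W(N, M) = 6 - 4 = 2)
r(J, t) = J + t
(r(W(-4/(-2) + 6/(-1), -3), 0) + 12)**2 = ((2 + 0) + 12)**2 = (2 + 12)**2 = 14**2 = 196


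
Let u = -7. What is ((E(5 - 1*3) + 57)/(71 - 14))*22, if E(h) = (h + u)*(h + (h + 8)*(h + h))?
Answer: -1122/19 ≈ -59.053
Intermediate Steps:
E(h) = (-7 + h)*(h + 2*h*(8 + h)) (E(h) = (h - 7)*(h + (h + 8)*(h + h)) = (-7 + h)*(h + (8 + h)*(2*h)) = (-7 + h)*(h + 2*h*(8 + h)))
((E(5 - 1*3) + 57)/(71 - 14))*22 = (((5 - 1*3)*(-119 + 2*(5 - 1*3)**2 + 3*(5 - 1*3)) + 57)/(71 - 14))*22 = (((5 - 3)*(-119 + 2*(5 - 3)**2 + 3*(5 - 3)) + 57)/57)*22 = ((2*(-119 + 2*2**2 + 3*2) + 57)*(1/57))*22 = ((2*(-119 + 2*4 + 6) + 57)*(1/57))*22 = ((2*(-119 + 8 + 6) + 57)*(1/57))*22 = ((2*(-105) + 57)*(1/57))*22 = ((-210 + 57)*(1/57))*22 = -153*1/57*22 = -51/19*22 = -1122/19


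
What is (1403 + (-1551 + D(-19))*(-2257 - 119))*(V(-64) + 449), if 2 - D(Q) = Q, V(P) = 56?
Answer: 1836524915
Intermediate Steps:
D(Q) = 2 - Q
(1403 + (-1551 + D(-19))*(-2257 - 119))*(V(-64) + 449) = (1403 + (-1551 + (2 - 1*(-19)))*(-2257 - 119))*(56 + 449) = (1403 + (-1551 + (2 + 19))*(-2376))*505 = (1403 + (-1551 + 21)*(-2376))*505 = (1403 - 1530*(-2376))*505 = (1403 + 3635280)*505 = 3636683*505 = 1836524915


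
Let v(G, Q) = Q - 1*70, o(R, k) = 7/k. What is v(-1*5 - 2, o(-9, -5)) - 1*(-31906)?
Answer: 159173/5 ≈ 31835.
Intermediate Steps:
v(G, Q) = -70 + Q (v(G, Q) = Q - 70 = -70 + Q)
v(-1*5 - 2, o(-9, -5)) - 1*(-31906) = (-70 + 7/(-5)) - 1*(-31906) = (-70 + 7*(-⅕)) + 31906 = (-70 - 7/5) + 31906 = -357/5 + 31906 = 159173/5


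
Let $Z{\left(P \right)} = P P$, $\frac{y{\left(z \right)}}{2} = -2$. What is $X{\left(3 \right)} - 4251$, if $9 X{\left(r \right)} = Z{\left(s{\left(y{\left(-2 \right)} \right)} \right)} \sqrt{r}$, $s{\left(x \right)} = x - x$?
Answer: $-4251$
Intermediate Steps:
$y{\left(z \right)} = -4$ ($y{\left(z \right)} = 2 \left(-2\right) = -4$)
$s{\left(x \right)} = 0$
$Z{\left(P \right)} = P^{2}$
$X{\left(r \right)} = 0$ ($X{\left(r \right)} = \frac{0^{2} \sqrt{r}}{9} = \frac{0 \sqrt{r}}{9} = \frac{1}{9} \cdot 0 = 0$)
$X{\left(3 \right)} - 4251 = 0 - 4251 = -4251$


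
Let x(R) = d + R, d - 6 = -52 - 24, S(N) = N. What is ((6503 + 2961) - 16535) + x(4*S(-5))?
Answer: -7161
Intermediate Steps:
d = -70 (d = 6 + (-52 - 24) = 6 - 76 = -70)
x(R) = -70 + R
((6503 + 2961) - 16535) + x(4*S(-5)) = ((6503 + 2961) - 16535) + (-70 + 4*(-5)) = (9464 - 16535) + (-70 - 20) = -7071 - 90 = -7161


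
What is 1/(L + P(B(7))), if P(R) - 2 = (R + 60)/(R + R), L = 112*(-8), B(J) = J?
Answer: -14/12449 ≈ -0.0011246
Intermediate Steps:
L = -896
P(R) = 2 + (60 + R)/(2*R) (P(R) = 2 + (R + 60)/(R + R) = 2 + (60 + R)/((2*R)) = 2 + (60 + R)*(1/(2*R)) = 2 + (60 + R)/(2*R))
1/(L + P(B(7))) = 1/(-896 + (5/2 + 30/7)) = 1/(-896 + 95/14) = 1/(-12449/14) = -14/12449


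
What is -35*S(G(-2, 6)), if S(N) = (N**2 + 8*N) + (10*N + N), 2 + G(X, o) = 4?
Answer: -1470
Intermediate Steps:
G(X, o) = 2 (G(X, o) = -2 + 4 = 2)
S(N) = N**2 + 19*N (S(N) = (N**2 + 8*N) + 11*N = N**2 + 19*N)
-35*S(G(-2, 6)) = -70*(19 + 2) = -70*21 = -35*42 = -1470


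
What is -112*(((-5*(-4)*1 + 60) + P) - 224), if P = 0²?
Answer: 16128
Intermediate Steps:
P = 0
-112*(((-5*(-4)*1 + 60) + P) - 224) = -112*(((-5*(-4)*1 + 60) + 0) - 224) = -112*(((20*1 + 60) + 0) - 224) = -112*(((20 + 60) + 0) - 224) = -112*((80 + 0) - 224) = -112*(80 - 224) = -112*(-144) = 16128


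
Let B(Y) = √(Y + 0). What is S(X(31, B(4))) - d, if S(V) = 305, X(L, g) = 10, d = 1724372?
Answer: -1724067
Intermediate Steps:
B(Y) = √Y
S(X(31, B(4))) - d = 305 - 1*1724372 = 305 - 1724372 = -1724067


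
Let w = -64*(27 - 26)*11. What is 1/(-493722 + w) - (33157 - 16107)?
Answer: -8429963301/494426 ≈ -17050.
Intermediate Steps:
w = -704 (w = -64*11 = -704)
1/(-493722 + w) - (33157 - 16107) = 1/(-493722 - 704) - (33157 - 16107) = 1/(-494426) - 1*17050 = -1/494426 - 17050 = -8429963301/494426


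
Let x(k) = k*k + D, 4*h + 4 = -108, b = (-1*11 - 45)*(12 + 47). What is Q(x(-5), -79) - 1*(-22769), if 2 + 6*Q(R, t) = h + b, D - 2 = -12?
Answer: 66640/3 ≈ 22213.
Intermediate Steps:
b = -3304 (b = (-11 - 45)*59 = -56*59 = -3304)
D = -10 (D = 2 - 12 = -10)
h = -28 (h = -1 + (¼)*(-108) = -1 - 27 = -28)
x(k) = -10 + k² (x(k) = k*k - 10 = k² - 10 = -10 + k²)
Q(R, t) = -1667/3 (Q(R, t) = -⅓ + (-28 - 3304)/6 = -⅓ + (⅙)*(-3332) = -⅓ - 1666/3 = -1667/3)
Q(x(-5), -79) - 1*(-22769) = -1667/3 - 1*(-22769) = -1667/3 + 22769 = 66640/3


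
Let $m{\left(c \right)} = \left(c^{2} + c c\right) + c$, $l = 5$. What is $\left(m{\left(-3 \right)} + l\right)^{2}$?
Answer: $400$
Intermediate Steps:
$m{\left(c \right)} = c + 2 c^{2}$ ($m{\left(c \right)} = \left(c^{2} + c^{2}\right) + c = 2 c^{2} + c = c + 2 c^{2}$)
$\left(m{\left(-3 \right)} + l\right)^{2} = \left(- 3 \left(1 + 2 \left(-3\right)\right) + 5\right)^{2} = \left(- 3 \left(1 - 6\right) + 5\right)^{2} = \left(\left(-3\right) \left(-5\right) + 5\right)^{2} = \left(15 + 5\right)^{2} = 20^{2} = 400$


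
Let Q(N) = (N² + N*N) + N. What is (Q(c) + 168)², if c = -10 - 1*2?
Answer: 197136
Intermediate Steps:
c = -12 (c = -10 - 2 = -12)
Q(N) = N + 2*N² (Q(N) = (N² + N²) + N = 2*N² + N = N + 2*N²)
(Q(c) + 168)² = (-12*(1 + 2*(-12)) + 168)² = (-12*(1 - 24) + 168)² = (-12*(-23) + 168)² = (276 + 168)² = 444² = 197136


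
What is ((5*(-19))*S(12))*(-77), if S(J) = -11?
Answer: -80465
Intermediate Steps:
((5*(-19))*S(12))*(-77) = ((5*(-19))*(-11))*(-77) = -95*(-11)*(-77) = 1045*(-77) = -80465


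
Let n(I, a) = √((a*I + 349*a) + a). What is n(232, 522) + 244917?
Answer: 244917 + 6*√8439 ≈ 2.4547e+5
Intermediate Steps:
n(I, a) = √(350*a + I*a) (n(I, a) = √((I*a + 349*a) + a) = √((349*a + I*a) + a) = √(350*a + I*a))
n(232, 522) + 244917 = √(522*(350 + 232)) + 244917 = √(522*582) + 244917 = √303804 + 244917 = 6*√8439 + 244917 = 244917 + 6*√8439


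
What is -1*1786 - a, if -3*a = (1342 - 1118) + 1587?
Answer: -3547/3 ≈ -1182.3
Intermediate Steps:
a = -1811/3 (a = -((1342 - 1118) + 1587)/3 = -(224 + 1587)/3 = -⅓*1811 = -1811/3 ≈ -603.67)
-1*1786 - a = -1*1786 - 1*(-1811/3) = -1786 + 1811/3 = -3547/3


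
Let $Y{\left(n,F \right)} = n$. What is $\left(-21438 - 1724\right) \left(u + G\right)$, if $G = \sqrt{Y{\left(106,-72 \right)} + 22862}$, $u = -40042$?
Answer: $927452804 - 138972 \sqrt{638} \approx 9.2394 \cdot 10^{8}$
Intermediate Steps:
$G = 6 \sqrt{638}$ ($G = \sqrt{106 + 22862} = \sqrt{22968} = 6 \sqrt{638} \approx 151.55$)
$\left(-21438 - 1724\right) \left(u + G\right) = \left(-21438 - 1724\right) \left(-40042 + 6 \sqrt{638}\right) = - 23162 \left(-40042 + 6 \sqrt{638}\right) = 927452804 - 138972 \sqrt{638}$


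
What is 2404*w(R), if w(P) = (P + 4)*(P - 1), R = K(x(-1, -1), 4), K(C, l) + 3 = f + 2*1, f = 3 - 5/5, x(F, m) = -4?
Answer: 0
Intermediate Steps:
f = 2 (f = 3 - 5/5 = 3 - 1*1 = 3 - 1 = 2)
K(C, l) = 1 (K(C, l) = -3 + (2 + 2*1) = -3 + (2 + 2) = -3 + 4 = 1)
R = 1
w(P) = (-1 + P)*(4 + P) (w(P) = (4 + P)*(-1 + P) = (-1 + P)*(4 + P))
2404*w(R) = 2404*(-4 + 1² + 3*1) = 2404*(-4 + 1 + 3) = 2404*0 = 0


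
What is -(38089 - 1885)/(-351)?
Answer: 12068/117 ≈ 103.15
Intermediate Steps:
-(38089 - 1885)/(-351) = -36204*(-1)/351 = -1*(-12068/117) = 12068/117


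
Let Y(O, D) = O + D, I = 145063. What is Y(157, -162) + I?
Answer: 145058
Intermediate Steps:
Y(O, D) = D + O
Y(157, -162) + I = (-162 + 157) + 145063 = -5 + 145063 = 145058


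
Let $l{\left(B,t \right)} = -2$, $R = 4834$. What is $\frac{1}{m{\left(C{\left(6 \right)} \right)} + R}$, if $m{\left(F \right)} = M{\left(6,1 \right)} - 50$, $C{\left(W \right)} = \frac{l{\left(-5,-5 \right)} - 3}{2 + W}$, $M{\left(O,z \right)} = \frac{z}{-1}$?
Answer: $\frac{1}{4783} \approx 0.00020907$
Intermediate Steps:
$M{\left(O,z \right)} = - z$ ($M{\left(O,z \right)} = z \left(-1\right) = - z$)
$C{\left(W \right)} = - \frac{5}{2 + W}$ ($C{\left(W \right)} = \frac{-2 - 3}{2 + W} = - \frac{5}{2 + W}$)
$m{\left(F \right)} = -51$ ($m{\left(F \right)} = \left(-1\right) 1 - 50 = -1 - 50 = -51$)
$\frac{1}{m{\left(C{\left(6 \right)} \right)} + R} = \frac{1}{-51 + 4834} = \frac{1}{4783}$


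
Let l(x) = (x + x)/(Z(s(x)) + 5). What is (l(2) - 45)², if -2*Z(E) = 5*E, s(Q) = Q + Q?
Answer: 52441/25 ≈ 2097.6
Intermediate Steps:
s(Q) = 2*Q
Z(E) = -5*E/2
l(x) = 2*x/(5 - 5*x) (l(x) = (x + x)/(-5*x + 5) = (2*x)/(-5*x + 5) = (2*x)/(5 - 5*x) = 2*x/(5 - 5*x))
(l(2) - 45)² = (-2*2/(-5 + 5*2) - 45)² = (-2*2/(-5 + 10) - 45)² = (-2*2/5 - 45)² = (-2*2*⅕ - 45)² = (-⅘ - 45)² = (-229/5)² = 52441/25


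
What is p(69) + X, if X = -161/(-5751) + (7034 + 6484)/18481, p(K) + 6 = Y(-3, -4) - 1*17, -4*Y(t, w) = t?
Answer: -9136426723/425136924 ≈ -21.491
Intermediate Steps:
Y(t, w) = -t/4
p(K) = -89/4 (p(K) = -6 + (-¼*(-3) - 1*17) = -6 + (¾ - 17) = -6 - 65/4 = -89/4)
X = 80717459/106284231 (X = -161*(-1/5751) + 13518*(1/18481) = 161/5751 + 13518/18481 = 80717459/106284231 ≈ 0.75945)
p(69) + X = -89/4 + 80717459/106284231 = -9136426723/425136924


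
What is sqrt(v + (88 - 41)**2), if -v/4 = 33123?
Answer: I*sqrt(130283) ≈ 360.95*I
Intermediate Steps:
v = -132492 (v = -4*33123 = -132492)
sqrt(v + (88 - 41)**2) = sqrt(-132492 + (88 - 41)**2) = sqrt(-132492 + 47**2) = sqrt(-132492 + 2209) = sqrt(-130283) = I*sqrt(130283)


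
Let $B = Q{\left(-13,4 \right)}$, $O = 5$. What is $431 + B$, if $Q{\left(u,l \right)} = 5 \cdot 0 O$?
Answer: $431$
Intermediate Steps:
$Q{\left(u,l \right)} = 0$ ($Q{\left(u,l \right)} = 5 \cdot 0 \cdot 5 = 0 \cdot 5 = 0$)
$B = 0$
$431 + B = 431 + 0 = 431$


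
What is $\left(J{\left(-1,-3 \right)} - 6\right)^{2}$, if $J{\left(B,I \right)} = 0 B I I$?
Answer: $36$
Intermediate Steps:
$J{\left(B,I \right)} = 0$ ($J{\left(B,I \right)} = 0 I = 0$)
$\left(J{\left(-1,-3 \right)} - 6\right)^{2} = \left(0 - 6\right)^{2} = \left(-6\right)^{2} = 36$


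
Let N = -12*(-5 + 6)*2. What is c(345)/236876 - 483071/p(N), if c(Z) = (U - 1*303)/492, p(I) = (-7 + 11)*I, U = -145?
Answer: 390962080871/77695328 ≈ 5032.0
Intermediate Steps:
N = -24 (N = -12*2 = -24)
p(I) = 4*I
c(Z) = -112/123 (c(Z) = (-145 - 1*303)/492 = (-145 - 303)*(1/492) = -448*1/492 = -112/123)
c(345)/236876 - 483071/p(N) = -112/123/236876 - 483071/(4*(-24)) = -112/123*1/236876 - 483071/(-96) = -28/7283937 - 483071*(-1/96) = -28/7283937 + 483071/96 = 390962080871/77695328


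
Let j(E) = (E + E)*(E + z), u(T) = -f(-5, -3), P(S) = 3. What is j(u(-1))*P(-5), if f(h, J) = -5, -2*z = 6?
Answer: 60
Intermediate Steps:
z = -3 (z = -½*6 = -3)
u(T) = 5 (u(T) = -1*(-5) = 5)
j(E) = 2*E*(-3 + E) (j(E) = (E + E)*(E - 3) = (2*E)*(-3 + E) = 2*E*(-3 + E))
j(u(-1))*P(-5) = (2*5*(-3 + 5))*3 = (2*5*2)*3 = 20*3 = 60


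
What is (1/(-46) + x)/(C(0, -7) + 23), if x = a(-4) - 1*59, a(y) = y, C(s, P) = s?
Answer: -2899/1058 ≈ -2.7401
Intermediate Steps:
x = -63 (x = -4 - 1*59 = -4 - 59 = -63)
(1/(-46) + x)/(C(0, -7) + 23) = (1/(-46) - 63)/(0 + 23) = (-1/46 - 63)/23 = (1/23)*(-2899/46) = -2899/1058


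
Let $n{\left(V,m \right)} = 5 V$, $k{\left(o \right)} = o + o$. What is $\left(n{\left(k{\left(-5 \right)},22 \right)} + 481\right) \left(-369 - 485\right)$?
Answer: $-368074$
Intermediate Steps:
$k{\left(o \right)} = 2 o$
$\left(n{\left(k{\left(-5 \right)},22 \right)} + 481\right) \left(-369 - 485\right) = \left(5 \cdot 2 \left(-5\right) + 481\right) \left(-369 - 485\right) = \left(5 \left(-10\right) + 481\right) \left(-854\right) = \left(-50 + 481\right) \left(-854\right) = 431 \left(-854\right) = -368074$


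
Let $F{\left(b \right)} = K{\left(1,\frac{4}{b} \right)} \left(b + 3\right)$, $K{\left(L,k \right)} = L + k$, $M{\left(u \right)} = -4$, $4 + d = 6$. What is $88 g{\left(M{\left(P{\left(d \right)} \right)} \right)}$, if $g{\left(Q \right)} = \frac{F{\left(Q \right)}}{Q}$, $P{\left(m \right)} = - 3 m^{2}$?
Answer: $0$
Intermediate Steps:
$d = 2$ ($d = -4 + 6 = 2$)
$F{\left(b \right)} = \left(1 + \frac{4}{b}\right) \left(3 + b\right)$ ($F{\left(b \right)} = \left(1 + \frac{4}{b}\right) \left(b + 3\right) = \left(1 + \frac{4}{b}\right) \left(3 + b\right)$)
$g{\left(Q \right)} = \frac{7 + Q + \frac{12}{Q}}{Q}$
$88 g{\left(M{\left(P{\left(d \right)} \right)} \right)} = 88 \frac{\left(3 - 4\right) \left(4 - 4\right)}{16} = 88 \cdot \frac{1}{16} \left(-1\right) 0 = 88 \cdot 0 = 0$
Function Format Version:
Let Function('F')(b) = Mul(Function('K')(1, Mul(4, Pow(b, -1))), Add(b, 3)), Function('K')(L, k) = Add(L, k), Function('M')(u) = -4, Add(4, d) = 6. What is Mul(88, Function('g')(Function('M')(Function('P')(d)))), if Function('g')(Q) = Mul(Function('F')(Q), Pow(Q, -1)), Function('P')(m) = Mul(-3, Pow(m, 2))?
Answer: 0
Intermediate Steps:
d = 2 (d = Add(-4, 6) = 2)
Function('F')(b) = Mul(Add(1, Mul(4, Pow(b, -1))), Add(3, b)) (Function('F')(b) = Mul(Add(1, Mul(4, Pow(b, -1))), Add(b, 3)) = Mul(Add(1, Mul(4, Pow(b, -1))), Add(3, b)))
Function('g')(Q) = Mul(Pow(Q, -1), Add(7, Q, Mul(12, Pow(Q, -1)))) (Function('g')(Q) = Mul(Add(7, Q, Mul(12, Pow(Q, -1))), Pow(Q, -1)) = Mul(Pow(Q, -1), Add(7, Q, Mul(12, Pow(Q, -1)))))
Mul(88, Function('g')(Function('M')(Function('P')(d)))) = Mul(88, Mul(Pow(-4, -2), Add(3, -4), Add(4, -4))) = Mul(88, Mul(Rational(1, 16), -1, 0)) = Mul(88, 0) = 0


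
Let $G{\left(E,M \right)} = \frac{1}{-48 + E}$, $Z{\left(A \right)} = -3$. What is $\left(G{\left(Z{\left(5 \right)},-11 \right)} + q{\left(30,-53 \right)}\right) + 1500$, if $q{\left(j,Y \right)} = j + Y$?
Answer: $\frac{75326}{51} \approx 1477.0$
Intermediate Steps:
$q{\left(j,Y \right)} = Y + j$
$\left(G{\left(Z{\left(5 \right)},-11 \right)} + q{\left(30,-53 \right)}\right) + 1500 = \left(\frac{1}{-48 - 3} + \left(-53 + 30\right)\right) + 1500 = \left(\frac{1}{-51} - 23\right) + 1500 = \left(- \frac{1}{51} - 23\right) + 1500 = - \frac{1174}{51} + 1500 = \frac{75326}{51}$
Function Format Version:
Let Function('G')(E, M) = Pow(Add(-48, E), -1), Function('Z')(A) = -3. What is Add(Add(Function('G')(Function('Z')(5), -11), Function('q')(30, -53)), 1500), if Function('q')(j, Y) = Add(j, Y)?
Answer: Rational(75326, 51) ≈ 1477.0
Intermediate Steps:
Function('q')(j, Y) = Add(Y, j)
Add(Add(Function('G')(Function('Z')(5), -11), Function('q')(30, -53)), 1500) = Add(Add(Pow(Add(-48, -3), -1), Add(-53, 30)), 1500) = Add(Add(Pow(-51, -1), -23), 1500) = Add(Add(Rational(-1, 51), -23), 1500) = Add(Rational(-1174, 51), 1500) = Rational(75326, 51)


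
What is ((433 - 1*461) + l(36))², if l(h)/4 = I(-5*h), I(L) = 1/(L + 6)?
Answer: 5943844/7569 ≈ 785.29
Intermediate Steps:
I(L) = 1/(6 + L)
l(h) = 4/(6 - 5*h)
((433 - 1*461) + l(36))² = ((433 - 1*461) - 4/(-6 + 5*36))² = ((433 - 461) - 4/(-6 + 180))² = (-28 - 4/174)² = (-28 - 4*1/174)² = (-28 - 2/87)² = (-2438/87)² = 5943844/7569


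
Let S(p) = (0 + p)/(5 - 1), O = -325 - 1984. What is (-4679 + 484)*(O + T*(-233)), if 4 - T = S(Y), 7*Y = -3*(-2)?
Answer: 187411625/14 ≈ 1.3387e+7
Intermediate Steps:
O = -2309
Y = 6/7 (Y = (-3*(-2))/7 = (1/7)*6 = 6/7 ≈ 0.85714)
S(p) = p/4
T = 53/14 (T = 4 - 6/(4*7) = 4 - 1*3/14 = 4 - 3/14 = 53/14 ≈ 3.7857)
(-4679 + 484)*(O + T*(-233)) = (-4679 + 484)*(-2309 + (53/14)*(-233)) = -4195*(-2309 - 12349/14) = -4195*(-44675/14) = 187411625/14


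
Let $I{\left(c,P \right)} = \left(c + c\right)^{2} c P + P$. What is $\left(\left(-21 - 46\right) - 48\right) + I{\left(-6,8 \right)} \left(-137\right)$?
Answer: $945733$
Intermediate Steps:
$I{\left(c,P \right)} = P + 4 P c^{3}$ ($I{\left(c,P \right)} = \left(2 c\right)^{2} c P + P = 4 c^{2} c P + P = 4 c^{3} P + P = 4 P c^{3} + P = P + 4 P c^{3}$)
$\left(\left(-21 - 46\right) - 48\right) + I{\left(-6,8 \right)} \left(-137\right) = \left(\left(-21 - 46\right) - 48\right) + 8 \left(1 + 4 \left(-6\right)^{3}\right) \left(-137\right) = \left(-67 - 48\right) + 8 \left(1 + 4 \left(-216\right)\right) \left(-137\right) = -115 + 8 \left(1 - 864\right) \left(-137\right) = -115 + 8 \left(-863\right) \left(-137\right) = -115 - -945848 = -115 + 945848 = 945733$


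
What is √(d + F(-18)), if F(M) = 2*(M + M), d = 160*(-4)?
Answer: 2*I*√178 ≈ 26.683*I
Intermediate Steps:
d = -640
F(M) = 4*M (F(M) = 2*(2*M) = 4*M)
√(d + F(-18)) = √(-640 + 4*(-18)) = √(-640 - 72) = √(-712) = 2*I*√178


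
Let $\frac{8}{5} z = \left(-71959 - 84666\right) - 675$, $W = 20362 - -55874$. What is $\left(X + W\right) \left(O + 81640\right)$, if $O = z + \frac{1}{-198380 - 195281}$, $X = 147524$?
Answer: $- \frac{1468606922138360}{393661} \approx -3.7306 \cdot 10^{9}$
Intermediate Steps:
$W = 76236$ ($W = 20362 + 55874 = 76236$)
$z = - \frac{196625}{2}$ ($z = \frac{5 \left(\left(-71959 - 84666\right) - 675\right)}{8} = \frac{5 \left(-156625 - 675\right)}{8} = \frac{5}{8} \left(-157300\right) = - \frac{196625}{2} \approx -98313.0$)
$O = - \frac{77403594127}{787322}$ ($O = - \frac{196625}{2} + \frac{1}{-198380 - 195281} = - \frac{196625}{2} + \frac{1}{-393661} = - \frac{196625}{2} - \frac{1}{393661} = - \frac{77403594127}{787322} \approx -98313.0$)
$\left(X + W\right) \left(O + 81640\right) = \left(147524 + 76236\right) \left(- \frac{77403594127}{787322} + 81640\right) = 223760 \left(- \frac{13126626047}{787322}\right) = - \frac{1468606922138360}{393661}$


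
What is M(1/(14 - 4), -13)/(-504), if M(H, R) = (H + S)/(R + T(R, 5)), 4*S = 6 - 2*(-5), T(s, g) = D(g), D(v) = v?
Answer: 41/40320 ≈ 0.0010169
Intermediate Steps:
T(s, g) = g
S = 4 (S = (6 - 2*(-5))/4 = (6 + 10)/4 = (¼)*16 = 4)
M(H, R) = (4 + H)/(5 + R) (M(H, R) = (H + 4)/(R + 5) = (4 + H)/(5 + R))
M(1/(14 - 4), -13)/(-504) = ((4 + 1/(14 - 4))/(5 - 13))/(-504) = ((4 + 1/10)/(-8))*(-1/504) = -(4 + ⅒)/8*(-1/504) = -⅛*41/10*(-1/504) = -41/80*(-1/504) = 41/40320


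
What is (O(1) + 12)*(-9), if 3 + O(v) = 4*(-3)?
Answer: 27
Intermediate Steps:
O(v) = -15 (O(v) = -3 + 4*(-3) = -3 - 12 = -15)
(O(1) + 12)*(-9) = (-15 + 12)*(-9) = -3*(-9) = 27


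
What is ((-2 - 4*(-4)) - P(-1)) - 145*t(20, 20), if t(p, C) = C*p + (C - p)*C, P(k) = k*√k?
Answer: -57986 + I ≈ -57986.0 + 1.0*I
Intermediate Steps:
P(k) = k^(3/2)
t(p, C) = C*p + C*(C - p)
((-2 - 4*(-4)) - P(-1)) - 145*t(20, 20) = ((-2 - 4*(-4)) - (-1)^(3/2)) - 145*20² = ((-2 + 16) - (-1)*I) - 145*400 = (14 + I) - 58000 = -57986 + I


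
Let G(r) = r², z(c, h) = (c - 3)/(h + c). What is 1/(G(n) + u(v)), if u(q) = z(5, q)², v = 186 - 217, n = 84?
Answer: 169/1192465 ≈ 0.00014172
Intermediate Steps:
z(c, h) = (-3 + c)/(c + h)
v = -31
u(q) = 4/(5 + q)² (u(q) = ((-3 + 5)/(5 + q))² = (2/(5 + q))² = 4/(5 + q)²)
1/(G(n) + u(v)) = 1/(84² + 4/(5 - 31)²) = 1/(7056 + 4/(-26)²) = 1/(7056 + 4*(1/676)) = 1/(7056 + 1/169) = 1/(1192465/169) = 169/1192465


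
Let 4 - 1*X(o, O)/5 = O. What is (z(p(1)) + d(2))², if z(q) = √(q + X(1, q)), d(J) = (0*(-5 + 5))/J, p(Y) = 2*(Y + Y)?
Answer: 4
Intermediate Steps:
X(o, O) = 20 - 5*O
p(Y) = 4*Y (p(Y) = 2*(2*Y) = 4*Y)
d(J) = 0 (d(J) = (0*0)/J = 0/J = 0)
z(q) = √(20 - 4*q) (z(q) = √(q + (20 - 5*q)) = √(20 - 4*q))
(z(p(1)) + d(2))² = (2*√(5 - 4) + 0)² = (2*√1 + 0)² = (2*1 + 0)² = (2 + 0)² = 2² = 4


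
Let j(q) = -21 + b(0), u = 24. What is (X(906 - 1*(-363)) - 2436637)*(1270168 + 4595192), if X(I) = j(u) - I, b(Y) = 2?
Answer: -14299307778000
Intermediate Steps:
j(q) = -19 (j(q) = -21 + 2 = -19)
X(I) = -19 - I
(X(906 - 1*(-363)) - 2436637)*(1270168 + 4595192) = ((-19 - (906 - 1*(-363))) - 2436637)*(1270168 + 4595192) = ((-19 - (906 + 363)) - 2436637)*5865360 = ((-19 - 1*1269) - 2436637)*5865360 = ((-19 - 1269) - 2436637)*5865360 = (-1288 - 2436637)*5865360 = -2437925*5865360 = -14299307778000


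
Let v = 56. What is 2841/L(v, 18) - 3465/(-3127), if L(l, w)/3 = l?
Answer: 3155309/175112 ≈ 18.019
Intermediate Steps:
L(l, w) = 3*l
2841/L(v, 18) - 3465/(-3127) = 2841/((3*56)) - 3465/(-3127) = 2841/168 - 3465*(-1/3127) = 2841*(1/168) + 3465/3127 = 947/56 + 3465/3127 = 3155309/175112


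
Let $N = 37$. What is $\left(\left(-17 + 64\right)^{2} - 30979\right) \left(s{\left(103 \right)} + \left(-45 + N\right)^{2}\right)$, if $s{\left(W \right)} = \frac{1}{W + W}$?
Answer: $- \frac{189666225}{103} \approx -1.8414 \cdot 10^{6}$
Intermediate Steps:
$s{\left(W \right)} = \frac{1}{2 W}$
$\left(\left(-17 + 64\right)^{2} - 30979\right) \left(s{\left(103 \right)} + \left(-45 + N\right)^{2}\right) = \left(\left(-17 + 64\right)^{2} - 30979\right) \left(\frac{1}{2 \cdot 103} + \left(-45 + 37\right)^{2}\right) = \left(47^{2} - 30979\right) \left(\frac{1}{2} \cdot \frac{1}{103} + \left(-8\right)^{2}\right) = \left(2209 - 30979\right) \left(\frac{1}{206} + 64\right) = \left(-28770\right) \frac{13185}{206} = - \frac{189666225}{103}$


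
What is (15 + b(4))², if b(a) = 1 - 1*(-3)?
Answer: 361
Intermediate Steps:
b(a) = 4 (b(a) = 1 + 3 = 4)
(15 + b(4))² = (15 + 4)² = 19² = 361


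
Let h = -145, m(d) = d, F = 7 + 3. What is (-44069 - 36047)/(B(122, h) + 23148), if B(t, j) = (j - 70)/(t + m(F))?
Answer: -10575312/3055321 ≈ -3.4613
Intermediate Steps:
F = 10
B(t, j) = (-70 + j)/(10 + t) (B(t, j) = (j - 70)/(t + 10) = (-70 + j)/(10 + t))
(-44069 - 36047)/(B(122, h) + 23148) = (-44069 - 36047)/((-70 - 145)/(10 + 122) + 23148) = -80116/(-215/132 + 23148) = -80116/3055321/132 = -80116*132/3055321 = -10575312/3055321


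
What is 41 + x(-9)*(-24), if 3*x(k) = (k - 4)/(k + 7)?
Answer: -11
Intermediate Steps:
x(k) = (-4 + k)/(3*(7 + k)) (x(k) = ((k - 4)/(k + 7))/3 = ((-4 + k)/(7 + k))/3 = (-4 + k)/(3*(7 + k)))
41 + x(-9)*(-24) = 41 + ((-4 - 9)/(3*(7 - 9)))*(-24) = 41 + ((1/3)*(-13)/(-2))*(-24) = 41 + ((1/3)*(-1/2)*(-13))*(-24) = 41 + (13/6)*(-24) = 41 - 52 = -11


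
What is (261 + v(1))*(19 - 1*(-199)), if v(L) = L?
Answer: 57116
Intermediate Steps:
(261 + v(1))*(19 - 1*(-199)) = (261 + 1)*(19 - 1*(-199)) = 262*(19 + 199) = 262*218 = 57116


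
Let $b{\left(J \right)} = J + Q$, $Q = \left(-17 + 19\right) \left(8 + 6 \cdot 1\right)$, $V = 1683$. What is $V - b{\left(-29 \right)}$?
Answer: $1684$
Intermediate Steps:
$Q = 28$ ($Q = 2 \left(8 + 6\right) = 2 \cdot 14 = 28$)
$b{\left(J \right)} = 28 + J$ ($b{\left(J \right)} = J + 28 = 28 + J$)
$V - b{\left(-29 \right)} = 1683 - \left(28 - 29\right) = 1683 - -1 = 1683 + 1 = 1684$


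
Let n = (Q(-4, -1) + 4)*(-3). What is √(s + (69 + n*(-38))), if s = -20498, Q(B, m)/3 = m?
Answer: I*√20315 ≈ 142.53*I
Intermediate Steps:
Q(B, m) = 3*m
n = -3 (n = (3*(-1) + 4)*(-3) = (-3 + 4)*(-3) = 1*(-3) = -3)
√(s + (69 + n*(-38))) = √(-20498 + (69 - 3*(-38))) = √(-20498 + (69 + 114)) = √(-20498 + 183) = √(-20315) = I*√20315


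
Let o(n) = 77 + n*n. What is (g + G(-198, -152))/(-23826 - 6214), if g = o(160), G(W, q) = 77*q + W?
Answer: -2755/6008 ≈ -0.45856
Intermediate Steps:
G(W, q) = W + 77*q
o(n) = 77 + n²
g = 25677 (g = 77 + 160² = 77 + 25600 = 25677)
(g + G(-198, -152))/(-23826 - 6214) = (25677 + (-198 + 77*(-152)))/(-23826 - 6214) = (25677 + (-198 - 11704))/(-30040) = (25677 - 11902)*(-1/30040) = 13775*(-1/30040) = -2755/6008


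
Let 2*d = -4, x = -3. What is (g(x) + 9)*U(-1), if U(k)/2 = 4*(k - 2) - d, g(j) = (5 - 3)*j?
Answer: -60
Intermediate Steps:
g(j) = 2*j
d = -2 (d = (1/2)*(-4) = -2)
U(k) = -12 + 8*k (U(k) = 2*(4*(k - 2) - 1*(-2)) = 2*(4*(-2 + k) + 2) = 2*((-8 + 4*k) + 2) = 2*(-6 + 4*k) = -12 + 8*k)
(g(x) + 9)*U(-1) = (2*(-3) + 9)*(-12 + 8*(-1)) = (-6 + 9)*(-12 - 8) = 3*(-20) = -60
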